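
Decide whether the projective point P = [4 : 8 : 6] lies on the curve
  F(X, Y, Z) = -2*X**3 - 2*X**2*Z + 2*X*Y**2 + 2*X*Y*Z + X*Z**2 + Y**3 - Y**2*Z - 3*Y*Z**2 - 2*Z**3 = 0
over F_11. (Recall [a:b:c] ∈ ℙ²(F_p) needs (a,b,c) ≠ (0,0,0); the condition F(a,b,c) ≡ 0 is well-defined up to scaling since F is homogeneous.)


F(4,8,6) ≡ 3 (mod 11); P is NOT on the curve.

Evaluate F(4, 8, 6) term-by-term (mod 11).
  -2*X**3 ↦ -2·64·1·1 = -128
  -2*X**2*Z ↦ -2·16·1·6 = -192
  2*X*Y**2 ↦ 2·4·64·1 = 512
  2*X*Y*Z ↦ 2·4·8·6 = 384
  X*Z**2 ↦ 1·4·1·36 = 144
  Y**3 ↦ 1·1·512·1 = 512
  -Y**2*Z ↦ -1·1·64·6 = -384
  -3*Y*Z**2 ↦ -3·1·8·36 = -864
  -2*Z**3 ↦ -2·1·1·216 = -432
Sum: F(4, 8, 6) = (-128) + (-192) + (512) + (384) + (144) + (512) + (-384) + (-864) + (-432) = -448.
Reducing mod 11: -448 ≡ 3 (mod 11).
Since F(a, b, c) ≡ 3 ≠ 0 (mod 11), P does NOT lie on the curve.


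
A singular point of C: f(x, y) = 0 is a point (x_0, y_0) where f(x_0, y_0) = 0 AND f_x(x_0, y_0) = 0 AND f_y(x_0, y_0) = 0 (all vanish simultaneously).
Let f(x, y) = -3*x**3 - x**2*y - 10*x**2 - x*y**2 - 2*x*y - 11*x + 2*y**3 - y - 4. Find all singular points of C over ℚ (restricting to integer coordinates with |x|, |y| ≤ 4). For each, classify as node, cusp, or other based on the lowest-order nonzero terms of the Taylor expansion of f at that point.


Singular points: {(-1, 0)}; classification: node.

Compute partial derivatives:
  f_x = -9*x**2 - 2*x*y - 20*x - y**2 - 2*y - 11.
  f_y = -x**2 - 2*x*y - 2*x + 6*y**2 - 1.
Scan x_0 ∈ {−4, ..., 4}. For each x_0, f_y(x_0, y) is a polynomial in y; find its integer roots y ∈ {−4, ..., 4}, then test f_x and f at those candidates.
  x = -4: f_y(-4, y) = 6*y**2 + 8*y - 9; no integer root y with |y| ≤ 4.
  x = -3: f_y(-3, y) = 6*y**2 + 6*y - 4; no integer root y with |y| ≤ 4.
  x = -2: f_y(-2, y) = 6*y**2 + 4*y - 1; no integer root y with |y| ≤ 4.
  x = -1: f_y(-1, y) = 6*y**2 + 2*y; vanishes at y ∈ {0}. (-1, 0): f_x = 0, f = 0 — SINGULAR.
  x = 0: f_y(0, y) = 6*y**2 - 1; no integer root y with |y| ≤ 4.
  x = 1: f_y(1, y) = 6*y**2 - 2*y - 4; vanishes at y ∈ {1}. (1, 1): f_x = -45 ≠ 0.
  x = 2: f_y(2, y) = 6*y**2 - 4*y - 9; no integer root y with |y| ≤ 4.
  x = 3: f_y(3, y) = 6*y**2 - 6*y - 16; no integer root y with |y| ≤ 4.
  x = 4: f_y(4, y) = 6*y**2 - 8*y - 25; no integer root y with |y| ≤ 4.
Only singular point on the grid: (-1, 0).
Classify: substitute x = -1 + u, y = 0 + v and expand: f = -3*u**3 - u**2*v - u**2 - u*v**2 + 2*v**3 + v**2.
No constant or linear terms (consistent with a singular point). Quadratic part: -u**2 + v**2. Cubic part: -3*u**3 - u**2*v - u*v**2 + 2*v**3.
The quadratic part v**2 - u**2 = (v − u)(v + u) splits into two distinct linear factors, so there are two distinct tangent lines y − 0 = ±(x − -1) — this is a node (ordinary double point).
Classification: node.


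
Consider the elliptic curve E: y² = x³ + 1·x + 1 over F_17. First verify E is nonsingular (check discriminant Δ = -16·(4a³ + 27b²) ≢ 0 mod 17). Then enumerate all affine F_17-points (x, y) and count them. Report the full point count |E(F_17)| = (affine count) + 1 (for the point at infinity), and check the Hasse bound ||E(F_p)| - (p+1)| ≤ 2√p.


Affine points = {(0, 1), (0, 16), (4, 1), (4, 16), (6, 6), (6, 11), (9, 5), (9, 12), (10, 5), (10, 12), (11, 0), (13, 1), (13, 16), (15, 5), (15, 12), (16, 4), (16, 13)}; affine count = 17; |E(F_17)| = 18.

Discriminant check: Δ ∝ 4a³ + 27b² = 4·1³ + 27·1² = 4·1 + 27·1 ≡ 14 (mod 17). Nonzero ⇒ E is nonsingular.
For each x ∈ F_17, compute rhs = x³ + 1·x + 1 mod 17, then count y ∈ F_17 with y² ≡ rhs.
  x = 0: rhs = 1, matching y values: 1, 16 (2 points).
  x = 1: rhs = 3, matching y values: none (0 points).
  x = 2: rhs = 11, matching y values: none (0 points).
  x = 3: rhs = 14, matching y values: none (0 points).
  x = 4: rhs = 1, matching y values: 1, 16 (2 points).
  x = 5: rhs = 12, matching y values: none (0 points).
  x = 6: rhs = 2, matching y values: 6, 11 (2 points).
  x = 7: rhs = 11, matching y values: none (0 points).
  x = 8: rhs = 11, matching y values: none (0 points).
  x = 9: rhs = 8, matching y values: 5, 12 (2 points).
  x = 10: rhs = 8, matching y values: 5, 12 (2 points).
  x = 11: rhs = 0, matching y values: 0 (1 points).
  x = 12: rhs = 7, matching y values: none (0 points).
  x = 13: rhs = 1, matching y values: 1, 16 (2 points).
  x = 14: rhs = 5, matching y values: none (0 points).
  x = 15: rhs = 8, matching y values: 5, 12 (2 points).
  x = 16: rhs = 16, matching y values: 4, 13 (2 points).
Total affine count: 17.
Full point count |E(F_17)| = 17 + 1 = 18.
Hasse bound: |18 − (17+1)| = |0| = 0 ≤ 2√17 ≈ 8.2462 ✓.


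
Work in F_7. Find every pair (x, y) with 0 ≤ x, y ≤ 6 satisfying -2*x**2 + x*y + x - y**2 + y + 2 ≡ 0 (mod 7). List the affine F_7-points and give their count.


Affine F_7-points: {(0, 2), (0, 6), (1, 4), (1, 5), (2, 5), (5, 2), (5, 4)}; count = 7.

For each of the 49 pairs (x, y) ∈ F_7², evaluate f(x, y) mod 7. Record the zeros.
  x = 0: [0↦2, 1↦2, 2↦0, 3↦3, 4↦4, 5↦3, 6↦0]  zeros at y ∈ {2, 6}
  x = 1: [0↦1, 1↦2, 2↦1, 3↦5, 4↦0, 5↦0, 6↦5]  zeros at y ∈ {4, 5}
  x = 2: [0↦3, 1↦5, 2↦5, 3↦3, 4↦6, 5↦0, 6↦6]  zeros at y ∈ {5}
  x = 3: [0↦1, 1↦4, 2↦5, 3↦4, 4↦1, 5↦3, 6↦3]  zeros at y ∈ ∅
  x = 4: [0↦2, 1↦6, 2↦1, 3↦1, 4↦6, 5↦2, 6↦3]  zeros at y ∈ ∅
  x = 5: [0↦6, 1↦4, 2↦0, 3↦1, 4↦0, 5↦4, 6↦6]  zeros at y ∈ {2, 4}
  x = 6: [0↦6, 1↦5, 2↦2, 3↦4, 4↦4, 5↦2, 6↦5]  zeros at y ∈ ∅
Collecting zeros: affine points = {(0, 2), (0, 6), (1, 4), (1, 5), (2, 5), (5, 2), (5, 4)}.
Total count |C(F_7)_aff| = 7.


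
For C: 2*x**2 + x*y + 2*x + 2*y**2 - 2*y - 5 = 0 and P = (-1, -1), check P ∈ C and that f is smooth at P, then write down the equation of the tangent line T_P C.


Tangent line at P: -3*x - 7*y - 10 = 0.

Step 1: f(-1, -1) = 0, so P lies on C.
Step 2: partial derivatives
  f_x(x, y) = 4*x + y + 2, f_y(x, y) = x + 4*y - 2.
  f_x(P) = -3, f_y(P) = -7 (gradient nonzero, so P is smooth).
Step 3: tangent line at P: -3·(x − -1) + -7·(y − -1) = 0.
Expanding: -3*x - 7*y - 10 = 0.


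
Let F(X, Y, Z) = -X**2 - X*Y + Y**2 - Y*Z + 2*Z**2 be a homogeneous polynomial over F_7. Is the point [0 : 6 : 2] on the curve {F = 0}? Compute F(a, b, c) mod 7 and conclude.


F(0,6,2) ≡ 4 (mod 7); P is NOT on the curve.

Evaluate F(0, 6, 2) term-by-term (mod 7).
  -X**2 ↦ -1·0·1·1 = 0
  -X*Y ↦ -1·0·6·1 = 0
  Y**2 ↦ 1·1·36·1 = 36
  -Y*Z ↦ -1·1·6·2 = -12
  2*Z**2 ↦ 2·1·1·4 = 8
Sum: F(0, 6, 2) = (0) + (0) + (36) + (-12) + (8) = 32.
Reducing mod 7: 32 ≡ 4 (mod 7).
Since F(a, b, c) ≡ 4 ≠ 0 (mod 7), P does NOT lie on the curve.


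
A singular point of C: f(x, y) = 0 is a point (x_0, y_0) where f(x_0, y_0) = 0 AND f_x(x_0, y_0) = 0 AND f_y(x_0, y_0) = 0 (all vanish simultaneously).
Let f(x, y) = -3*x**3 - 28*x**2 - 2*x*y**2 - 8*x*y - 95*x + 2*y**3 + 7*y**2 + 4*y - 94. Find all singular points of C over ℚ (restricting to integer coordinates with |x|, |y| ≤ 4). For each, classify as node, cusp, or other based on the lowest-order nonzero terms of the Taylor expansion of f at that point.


Singular points: {(-3, -2)}; classification: node.

Compute partial derivatives:
  f_x = -9*x**2 - 56*x - 2*y**2 - 8*y - 95.
  f_y = -4*x*y - 8*x + 6*y**2 + 14*y + 4.
Scan x_0 ∈ {−4, ..., 4}. For each x_0, f_y(x_0, y) is a polynomial in y; find its integer roots y ∈ {−4, ..., 4}, then test f_x and f at those candidates.
  x = -4: f_y(-4, y) = 6*y**2 + 30*y + 36; vanishes at y ∈ {-3, -2}. (-4, -3): f_x = -9 ≠ 0; (-4, -2): f_x = -7 ≠ 0.
  x = -3: f_y(-3, y) = 6*y**2 + 26*y + 28; vanishes at y ∈ {-2}. (-3, -2): f_x = 0, f = 0 — SINGULAR.
  x = -2: f_y(-2, y) = 6*y**2 + 22*y + 20; vanishes at y ∈ {-2}. (-2, -2): f_x = -11 ≠ 0.
  x = -1: f_y(-1, y) = 6*y**2 + 18*y + 12; vanishes at y ∈ {-2, -1}. (-1, -2): f_x = -40 ≠ 0; (-1, -1): f_x = -42 ≠ 0.
  x = 0: f_y(0, y) = 6*y**2 + 14*y + 4; vanishes at y ∈ {-2}. (0, -2): f_x = -87 ≠ 0.
  x = 1: f_y(1, y) = 6*y**2 + 10*y - 4; vanishes at y ∈ {-2}. (1, -2): f_x = -152 ≠ 0.
  x = 2: f_y(2, y) = 6*y**2 + 6*y - 12; vanishes at y ∈ {-2, 1}. (2, -2): f_x = -235 ≠ 0; (2, 1): f_x = -253 ≠ 0.
  x = 3: f_y(3, y) = 6*y**2 + 2*y - 20; vanishes at y ∈ {-2}. (3, -2): f_x = -336 ≠ 0.
  x = 4: f_y(4, y) = 6*y**2 - 2*y - 28; vanishes at y ∈ {-2}. (4, -2): f_x = -455 ≠ 0.
Only singular point on the grid: (-3, -2).
Classify: substitute x = -3 + u, y = -2 + v and expand: f = -3*u**3 - u**2 - 2*u*v**2 + 2*v**3 + v**2.
No constant or linear terms (consistent with a singular point). Quadratic part: -u**2 + v**2. Cubic part: -3*u**3 - 2*u*v**2 + 2*v**3.
The quadratic part v**2 - u**2 = (v − u)(v + u) splits into two distinct linear factors, so there are two distinct tangent lines y − -2 = ±(x − -3) — this is a node (ordinary double point).
Classification: node.


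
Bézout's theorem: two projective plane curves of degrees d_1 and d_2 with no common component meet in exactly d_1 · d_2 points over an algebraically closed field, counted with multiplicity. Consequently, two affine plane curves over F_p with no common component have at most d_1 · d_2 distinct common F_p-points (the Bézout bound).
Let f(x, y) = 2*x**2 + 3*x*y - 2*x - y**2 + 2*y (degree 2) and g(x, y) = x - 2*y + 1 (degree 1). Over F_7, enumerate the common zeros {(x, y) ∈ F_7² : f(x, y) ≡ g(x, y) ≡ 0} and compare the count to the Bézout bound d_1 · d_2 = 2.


Common zeros: ∅; count = 0; Bézout bound = 2.

deg(f) = 2, deg(g) = 1, so Bézout bound = 2.
Scan x ∈ F_7. For each x, list the y ∈ F_7 with f(x, y) ≡ 0 and those with g(x, y) ≡ 0 (mod 7); the common zeros in that column are the intersection.
  x = 0: f ≡ 0 at y ∈ {0, 2}; g ≡ 0 at y ∈ {4}; common: ∅.
  x = 1: f ≡ 0 at y ∈ {0, 5}; g ≡ 0 at y ∈ {1}; common: ∅.
  x = 2: f ≡ 0 at y ∈ ∅; g ≡ 0 at y ∈ {5}; common: ∅.
  x = 3: f ≡ 0 at y ∈ {5, 6}; g ≡ 0 at y ∈ {2}; common: ∅.
  x = 4: f ≡ 0 at y ∈ ∅; g ≡ 0 at y ∈ {6}; common: ∅.
  x = 5: f ≡ 0 at y ∈ {1, 2}; g ≡ 0 at y ∈ {3}; common: ∅.
  x = 6: f ≡ 0 at y ∈ ∅; g ≡ 0 at y ∈ {0}; common: ∅.
Collecting: common zeros = ∅, so the count is 0.
Comparison with the Bézout bound: 0 ≤ 2 = deg(f)·deg(g), as expected for curves with no common component (the affine F_7-count falls short of the bound because intersections may lie at infinity, over extension fields, or carry multiplicity).


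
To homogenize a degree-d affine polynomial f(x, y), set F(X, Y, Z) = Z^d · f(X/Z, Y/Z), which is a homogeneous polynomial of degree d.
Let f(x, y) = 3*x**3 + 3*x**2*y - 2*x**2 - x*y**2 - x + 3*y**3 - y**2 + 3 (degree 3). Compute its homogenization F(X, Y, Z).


F(X, Y, Z) = 3*X**3 + 3*X**2*Y - 2*X**2*Z - X*Y**2 - X*Z**2 + 3*Y**3 - Y**2*Z + 3*Z**3

deg(f) = 3.
Substitute x = X/Z, y = Y/Z into f, then multiply by Z^3.
  monomial 3·x^3·y^0 ↦ 3·X^3·Y^0·Z^0.
  monomial 3·x^2·y^1 ↦ 3·X^2·Y^1·Z^0.
  monomial -2·x^2·y^0 ↦ -2·X^2·Y^0·Z^1.
  monomial -1·x^1·y^2 ↦ -1·X^1·Y^2·Z^0.
  monomial -1·x^1·y^0 ↦ -1·X^1·Y^0·Z^2.
  monomial 3·x^0·y^3 ↦ 3·X^0·Y^3·Z^0.
  monomial -1·x^0·y^2 ↦ -1·X^0·Y^2·Z^1.
  monomial 3·x^0·y^0 ↦ 3·X^0·Y^0·Z^3.
Collecting: F(X, Y, Z) = 3*X**3 + 3*X**2*Y - 2*X**2*Z - X*Y**2 - X*Z**2 + 3*Y**3 - Y**2*Z + 3*Z**3.


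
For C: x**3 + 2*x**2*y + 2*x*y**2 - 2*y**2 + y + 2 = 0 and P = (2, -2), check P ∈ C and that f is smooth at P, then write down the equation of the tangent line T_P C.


Tangent line at P: 4*x + y - 6 = 0.

Step 1: f(2, -2) = 0, so P lies on C.
Step 2: partial derivatives
  f_x(x, y) = 3*x**2 + 4*x*y + 2*y**2, f_y(x, y) = 2*x**2 + 4*x*y - 4*y + 1.
  f_x(P) = 4, f_y(P) = 1 (gradient nonzero, so P is smooth).
Step 3: tangent line at P: 4·(x − 2) + 1·(y − -2) = 0.
Expanding: 4*x + y - 6 = 0.


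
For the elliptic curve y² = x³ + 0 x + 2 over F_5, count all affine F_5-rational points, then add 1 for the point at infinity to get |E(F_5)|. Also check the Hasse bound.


Affine points = {(2, 0), (3, 2), (3, 3), (4, 1), (4, 4)}; affine count = 5; |E(F_5)| = 6.

Discriminant check: Δ ∝ 4a³ + 27b² = 4·0³ + 27·2² = 4·0 + 27·4 ≡ 3 (mod 5). Nonzero ⇒ E is nonsingular.
For each x ∈ F_5, compute rhs = x³ + 0·x + 2 mod 5, then count y ∈ F_5 with y² ≡ rhs.
  x = 0: rhs = 2, matching y values: none (0 points).
  x = 1: rhs = 3, matching y values: none (0 points).
  x = 2: rhs = 0, matching y values: 0 (1 points).
  x = 3: rhs = 4, matching y values: 2, 3 (2 points).
  x = 4: rhs = 1, matching y values: 1, 4 (2 points).
Total affine count: 5.
Full point count |E(F_5)| = 5 + 1 = 6.
Hasse bound: |6 − (5+1)| = |0| = 0 ≤ 2√5 ≈ 4.4721 ✓.


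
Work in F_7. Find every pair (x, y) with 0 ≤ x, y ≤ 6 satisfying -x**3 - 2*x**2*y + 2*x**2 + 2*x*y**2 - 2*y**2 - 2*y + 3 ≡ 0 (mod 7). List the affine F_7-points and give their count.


Affine F_7-points: {(0, 3), (1, 1), (4, 3), (4, 5), (6, 3)}; count = 5.

For each of the 49 pairs (x, y) ∈ F_7², evaluate f(x, y) mod 7. Record the zeros.
  x = 0: [0↦3, 1↦6, 2↦5, 3↦0, 4↦5, 5↦6, 6↦3]  zeros at y ∈ {3}
  x = 1: [0↦4, 1↦0, 2↦3, 3↦6, 4↦2, 5↦5, 6↦1]  zeros at y ∈ {1}
  x = 2: [0↦3, 1↦2, 2↦5, 3↦5, 4↦2, 5↦3, 6↦1]  zeros at y ∈ ∅
  x = 3: [0↦1, 1↦6, 2↦5, 3↦5, 4↦6, 5↦1, 6↦4]  zeros at y ∈ ∅
  x = 4: [0↦6, 1↦6, 2↦4, 3↦0, 4↦1, 5↦0, 6↦4]  zeros at y ∈ {3, 5}
  x = 5: [0↦5, 1↦3, 2↦3, 3↦5, 4↦2, 5↦1, 6↦2]  zeros at y ∈ ∅
  x = 6: [0↦6, 1↦5, 2↦3, 3↦0, 4↦3, 5↦5, 6↦6]  zeros at y ∈ {3}
Collecting zeros: affine points = {(0, 3), (1, 1), (4, 3), (4, 5), (6, 3)}.
Total count |C(F_7)_aff| = 5.


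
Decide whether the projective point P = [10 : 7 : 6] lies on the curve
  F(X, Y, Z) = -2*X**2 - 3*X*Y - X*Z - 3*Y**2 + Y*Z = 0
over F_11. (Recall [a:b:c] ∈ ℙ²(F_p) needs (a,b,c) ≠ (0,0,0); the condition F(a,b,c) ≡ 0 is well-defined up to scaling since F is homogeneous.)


F(10,7,6) ≡ 8 (mod 11); P is NOT on the curve.

Evaluate F(10, 7, 6) term-by-term (mod 11).
  -2*X**2 ↦ -2·100·1·1 = -200
  -3*X*Y ↦ -3·10·7·1 = -210
  -X*Z ↦ -1·10·1·6 = -60
  -3*Y**2 ↦ -3·1·49·1 = -147
  Y*Z ↦ 1·1·7·6 = 42
Sum: F(10, 7, 6) = (-200) + (-210) + (-60) + (-147) + (42) = -575.
Reducing mod 11: -575 ≡ 8 (mod 11).
Since F(a, b, c) ≡ 8 ≠ 0 (mod 11), P does NOT lie on the curve.


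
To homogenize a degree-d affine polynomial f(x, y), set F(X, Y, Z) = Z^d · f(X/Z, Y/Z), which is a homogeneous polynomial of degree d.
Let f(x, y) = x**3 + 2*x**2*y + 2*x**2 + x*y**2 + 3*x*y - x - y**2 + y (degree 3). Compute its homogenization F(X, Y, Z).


F(X, Y, Z) = X**3 + 2*X**2*Y + 2*X**2*Z + X*Y**2 + 3*X*Y*Z - X*Z**2 - Y**2*Z + Y*Z**2

deg(f) = 3.
Substitute x = X/Z, y = Y/Z into f, then multiply by Z^3.
  monomial 1·x^3·y^0 ↦ 1·X^3·Y^0·Z^0.
  monomial 2·x^2·y^1 ↦ 2·X^2·Y^1·Z^0.
  monomial 2·x^2·y^0 ↦ 2·X^2·Y^0·Z^1.
  monomial 1·x^1·y^2 ↦ 1·X^1·Y^2·Z^0.
  monomial 3·x^1·y^1 ↦ 3·X^1·Y^1·Z^1.
  monomial -1·x^1·y^0 ↦ -1·X^1·Y^0·Z^2.
  monomial -1·x^0·y^2 ↦ -1·X^0·Y^2·Z^1.
  monomial 1·x^0·y^1 ↦ 1·X^0·Y^1·Z^2.
Collecting: F(X, Y, Z) = X**3 + 2*X**2*Y + 2*X**2*Z + X*Y**2 + 3*X*Y*Z - X*Z**2 - Y**2*Z + Y*Z**2.


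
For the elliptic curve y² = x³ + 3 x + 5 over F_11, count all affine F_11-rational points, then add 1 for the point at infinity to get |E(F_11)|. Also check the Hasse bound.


Affine points = {(0, 4), (0, 7), (1, 3), (1, 8), (4, 2), (4, 9), (10, 1), (10, 10)}; affine count = 8; |E(F_11)| = 9.

Discriminant check: Δ ∝ 4a³ + 27b² = 4·3³ + 27·5² = 4·27 + 27·25 ≡ 2 (mod 11). Nonzero ⇒ E is nonsingular.
For each x ∈ F_11, compute rhs = x³ + 3·x + 5 mod 11, then count y ∈ F_11 with y² ≡ rhs.
  x = 0: rhs = 5, matching y values: 4, 7 (2 points).
  x = 1: rhs = 9, matching y values: 3, 8 (2 points).
  x = 2: rhs = 8, matching y values: none (0 points).
  x = 3: rhs = 8, matching y values: none (0 points).
  x = 4: rhs = 4, matching y values: 2, 9 (2 points).
  x = 5: rhs = 2, matching y values: none (0 points).
  x = 6: rhs = 8, matching y values: none (0 points).
  x = 7: rhs = 6, matching y values: none (0 points).
  x = 8: rhs = 2, matching y values: none (0 points).
  x = 9: rhs = 2, matching y values: none (0 points).
  x = 10: rhs = 1, matching y values: 1, 10 (2 points).
Total affine count: 8.
Full point count |E(F_11)| = 8 + 1 = 9.
Hasse bound: |9 − (11+1)| = |-3| = 3 ≤ 2√11 ≈ 6.6332 ✓.


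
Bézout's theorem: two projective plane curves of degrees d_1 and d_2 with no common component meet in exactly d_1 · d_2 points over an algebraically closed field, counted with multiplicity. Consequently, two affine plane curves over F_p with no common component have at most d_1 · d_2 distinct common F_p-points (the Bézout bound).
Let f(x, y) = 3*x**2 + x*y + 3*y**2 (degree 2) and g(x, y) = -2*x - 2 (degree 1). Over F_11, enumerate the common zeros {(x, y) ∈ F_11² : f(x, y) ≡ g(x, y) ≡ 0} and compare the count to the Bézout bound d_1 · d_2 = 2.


Common zeros: {(10, 7), (10, 8)}; count = 2; Bézout bound = 2.

deg(f) = 2, deg(g) = 1, so Bézout bound = 2.
Scan x ∈ F_11. For each x, list the y ∈ F_11 with f(x, y) ≡ 0 and those with g(x, y) ≡ 0 (mod 11); the common zeros in that column are the intersection.
  x = 0: f ≡ 0 at y ∈ {0}; g ≡ 0 at y ∈ ∅; common: ∅.
  x = 1: f ≡ 0 at y ∈ {3, 4}; g ≡ 0 at y ∈ ∅; common: ∅.
  x = 2: f ≡ 0 at y ∈ {6, 8}; g ≡ 0 at y ∈ ∅; common: ∅.
  x = 3: f ≡ 0 at y ∈ {1, 9}; g ≡ 0 at y ∈ ∅; common: ∅.
  x = 4: f ≡ 0 at y ∈ {1, 5}; g ≡ 0 at y ∈ ∅; common: ∅.
  x = 5: f ≡ 0 at y ∈ {4, 9}; g ≡ 0 at y ∈ ∅; common: ∅.
  x = 6: f ≡ 0 at y ∈ {2, 7}; g ≡ 0 at y ∈ ∅; common: ∅.
  x = 7: f ≡ 0 at y ∈ {6, 10}; g ≡ 0 at y ∈ ∅; common: ∅.
  x = 8: f ≡ 0 at y ∈ {2, 10}; g ≡ 0 at y ∈ ∅; common: ∅.
  x = 9: f ≡ 0 at y ∈ {3, 5}; g ≡ 0 at y ∈ ∅; common: ∅.
  x = 10: f ≡ 0 at y ∈ {7, 8}; g ≡ 0 at y ∈ {0, 1, 2, 3, 4, 5, 6, 7, 8, 9, 10}; common: {7, 8}.
Collecting: common zeros = {(10, 7), (10, 8)}, so the count is 2.
Comparison with the Bézout bound: 2 ≤ 2 = deg(f)·deg(g), as expected for curves with no common component (the bound is attained).


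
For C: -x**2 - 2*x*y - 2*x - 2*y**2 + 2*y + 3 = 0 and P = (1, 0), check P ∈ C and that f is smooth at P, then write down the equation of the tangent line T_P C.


Tangent line at P: 4 - 4*x = 0.

Step 1: f(1, 0) = 0, so P lies on C.
Step 2: partial derivatives
  f_x(x, y) = -2*x - 2*y - 2, f_y(x, y) = -2*x - 4*y + 2.
  f_x(P) = -4, f_y(P) = 0 (gradient nonzero, so P is smooth).
Step 3: tangent line at P: -4·(x − 1) + 0·(y − 0) = 0.
Expanding: 4 - 4*x = 0.


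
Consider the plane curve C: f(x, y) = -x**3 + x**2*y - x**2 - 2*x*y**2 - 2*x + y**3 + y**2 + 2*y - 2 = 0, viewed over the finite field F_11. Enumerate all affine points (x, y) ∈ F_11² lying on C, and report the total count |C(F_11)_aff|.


Affine F_11-points: {(1, 10), (2, 3), (2, 4), (2, 7), (3, 0), (3, 5), (4, 4), (5, 1), (6, 8), (7, 10), (8, 0), (8, 4), (9, 5), (10, 0)}; count = 14.

For each of the 121 pairs (x, y) ∈ F_11², evaluate f(x, y) mod 11. Record the zeros.
  x = 0: [0↦9, 1↦2, 2↦3, 3↦7, 4↦9, 5↦4, 6↦9, 7↦8, 8↦7, 9↦1, 10↦7]  zeros at y ∈ ∅
  x = 1: [0↦5, 1↦8, 2↦4, 3↦10, 4↦10, 5↦10, 6↦5, 7↦1, 8↦4, 9↦9, 10↦0]  zeros at y ∈ {10}
  x = 2: [0↦4, 1↦8, 2↦1, 3↦0, 4↦0, 5↦7, 6↦5, 7↦0, 8↦9, 9↦5, 10↦5]  zeros at y ∈ {3, 4, 7}
  x = 3: [0↦0, 1↦7, 2↦10, 3↦4, 4↦6, 5↦0, 6↦3, 7↦10, 8↦5, 9↦5, 10↦5]  zeros at y ∈ {0, 5}
  x = 4: [0↦9, 1↦10, 2↦3, 3↦5, 4↦0, 5↦5, 6↦4, 7↦3, 8↦8, 9↦3, 10↦5]  zeros at y ∈ {4}
  x = 5: [0↦3, 1↦0, 2↦7, 3↦8, 4↦9, 5↦5, 6↦2, 7↦6, 8↦1, 9↦4, 10↦10]  zeros at y ∈ {1}
  x = 6: [0↦9, 1↦4, 2↦5, 3↦7, 4↦5, 5↦5, 6↦2, 7↦2, 8↦0, 9↦2, 10↦3]  zeros at y ∈ {8}
  x = 7: [0↦10, 1↦5, 2↦2, 3↦7, 4↦4, 5↦10, 6↦9, 7↦7, 8↦10, 9↦2, 10↦0]  zeros at y ∈ {10}
  x = 8: [0↦0, 1↦8, 2↦3, 3↦2, 4↦0, 5↦3, 6↦6, 7↦4, 8↦3, 9↦9, 10↦6]  zeros at y ∈ {0, 4}
  x = 9: [0↦6, 1↦7, 2↦2, 3↦8, 4↦9, 5↦0, 6↦9, 7↦9, 8↦6, 9↦6, 10↦4]  zeros at y ∈ {5}
  x = 10: [0↦0, 1↦7, 2↦4, 3↦8, 4↦3, 5↦6, 6↦1, 7↦5, 8↦2, 9↦9, 10↦10]  zeros at y ∈ {0}
Collecting zeros: affine points = {(1, 10), (2, 3), (2, 4), (2, 7), (3, 0), (3, 5), (4, 4), (5, 1), (6, 8), (7, 10), (8, 0), (8, 4), (9, 5), (10, 0)}.
Total count |C(F_11)_aff| = 14.


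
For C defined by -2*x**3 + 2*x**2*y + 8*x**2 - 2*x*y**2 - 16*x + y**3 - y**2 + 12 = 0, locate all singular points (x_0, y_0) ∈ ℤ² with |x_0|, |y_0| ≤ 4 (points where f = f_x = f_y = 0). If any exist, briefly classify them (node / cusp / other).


Singular points: {(2, 2)}; classification: cusp.

Compute partial derivatives:
  f_x = -6*x**2 + 4*x*y + 16*x - 2*y**2 - 16.
  f_y = 2*x**2 - 4*x*y + 3*y**2 - 2*y.
Scan x_0 ∈ {−4, ..., 4}. For each x_0, f_y(x_0, y) is a polynomial in y; find its integer roots y ∈ {−4, ..., 4}, then test f_x and f at those candidates.
  x = -4: f_y(-4, y) = 3*y**2 + 14*y + 32; no integer root y with |y| ≤ 4.
  x = -3: f_y(-3, y) = 3*y**2 + 10*y + 18; no integer root y with |y| ≤ 4.
  x = -2: f_y(-2, y) = 3*y**2 + 6*y + 8; no integer root y with |y| ≤ 4.
  x = -1: f_y(-1, y) = 3*y**2 + 2*y + 2; no integer root y with |y| ≤ 4.
  x = 0: f_y(0, y) = 3*y**2 - 2*y; vanishes at y ∈ {0}. (0, 0): f_x = -16 ≠ 0.
  x = 1: f_y(1, y) = 3*y**2 - 6*y + 2; no integer root y with |y| ≤ 4.
  x = 2: f_y(2, y) = 3*y**2 - 10*y + 8; vanishes at y ∈ {2}. (2, 2): f_x = 0, f = 0 — SINGULAR.
  x = 3: f_y(3, y) = 3*y**2 - 14*y + 18; no integer root y with |y| ≤ 4.
  x = 4: f_y(4, y) = 3*y**2 - 18*y + 32; no integer root y with |y| ≤ 4.
Only singular point on the grid: (2, 2).
Classify: substitute x = 2 + u, y = 2 + v and expand: f = -2*u**3 + 2*u**2*v - 2*u*v**2 + v**3 + v**2.
No constant or linear terms (consistent with a singular point). Quadratic part: v**2. Cubic part: -2*u**3 + 2*u**2*v - 2*u*v**2 + v**3.
The quadratic part v**2 is a perfect square, so there is a single (double) tangent line v = 0, i.e. y = 2. Restricting the cubic part to that line (v = 0) leaves -2*u**3 ≠ 0, so f is not divisible by v and the branch is v² ≈ 2*u**3 to lowest order — this is a cusp.
Classification: cusp.


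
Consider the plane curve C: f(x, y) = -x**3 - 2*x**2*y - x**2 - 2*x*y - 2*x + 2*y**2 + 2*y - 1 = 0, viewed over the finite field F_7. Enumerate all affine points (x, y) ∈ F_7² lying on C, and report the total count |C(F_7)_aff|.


Affine F_7-points: {(1, 3), (1, 5), (3, 1), (3, 3), (4, 6), (5, 0), (5, 1)}; count = 7.

For each of the 49 pairs (x, y) ∈ F_7², evaluate f(x, y) mod 7. Record the zeros.
  x = 0: [0↦6, 1↦3, 2↦4, 3↦2, 4↦4, 5↦3, 6↦6]  zeros at y ∈ ∅
  x = 1: [0↦2, 1↦2, 2↦6, 3↦0, 4↦5, 5↦0, 6↦6]  zeros at y ∈ {3, 5}
  x = 2: [0↦4, 1↦3, 2↦6, 3↦6, 4↦3, 5↦4, 6↦2]  zeros at y ∈ ∅
  x = 3: [0↦6, 1↦0, 2↦5, 3↦0, 4↦6, 5↦2, 6↦2]  zeros at y ∈ {1, 3}
  x = 4: [0↦2, 1↦1, 2↦4, 3↦4, 4↦1, 5↦2, 6↦0]  zeros at y ∈ {6}
  x = 5: [0↦0, 1↦0, 2↦4, 3↦5, 4↦3, 5↦5, 6↦4]  zeros at y ∈ {0, 1}
  x = 6: [0↦1, 1↦5, 2↦6, 3↦4, 4↦6, 5↦5, 6↦1]  zeros at y ∈ ∅
Collecting zeros: affine points = {(1, 3), (1, 5), (3, 1), (3, 3), (4, 6), (5, 0), (5, 1)}.
Total count |C(F_7)_aff| = 7.


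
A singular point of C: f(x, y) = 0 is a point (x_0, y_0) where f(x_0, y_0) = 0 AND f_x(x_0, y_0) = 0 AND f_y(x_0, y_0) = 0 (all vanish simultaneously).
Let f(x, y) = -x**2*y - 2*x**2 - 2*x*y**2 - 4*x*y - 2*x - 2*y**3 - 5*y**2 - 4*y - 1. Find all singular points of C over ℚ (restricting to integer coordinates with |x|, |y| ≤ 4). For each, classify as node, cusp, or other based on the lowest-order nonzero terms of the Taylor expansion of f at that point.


Singular points: {(0, -1)}; classification: node.

Compute partial derivatives:
  f_x = -2*x*y - 4*x - 2*y**2 - 4*y - 2.
  f_y = -x**2 - 4*x*y - 4*x - 6*y**2 - 10*y - 4.
Scan x_0 ∈ {−4, ..., 4}. For each x_0, f_y(x_0, y) is a polynomial in y; find its integer roots y ∈ {−4, ..., 4}, then test f_x and f at those candidates.
  x = -4: f_y(-4, y) = -6*y**2 + 6*y - 4; no integer root y with |y| ≤ 4.
  x = -3: f_y(-3, y) = -6*y**2 + 2*y - 1; no integer root y with |y| ≤ 4.
  x = -2: f_y(-2, y) = -6*y**2 - 2*y; vanishes at y ∈ {0}. (-2, 0): f_x = 6 ≠ 0.
  x = -1: f_y(-1, y) = -6*y**2 - 6*y - 1; no integer root y with |y| ≤ 4.
  x = 0: f_y(0, y) = -6*y**2 - 10*y - 4; vanishes at y ∈ {-1}. (0, -1): f_x = 0, f = 0 — SINGULAR.
  x = 1: f_y(1, y) = -6*y**2 - 14*y - 9; no integer root y with |y| ≤ 4.
  x = 2: f_y(2, y) = -6*y**2 - 18*y - 16; no integer root y with |y| ≤ 4.
  x = 3: f_y(3, y) = -6*y**2 - 22*y - 25; no integer root y with |y| ≤ 4.
  x = 4: f_y(4, y) = -6*y**2 - 26*y - 36; no integer root y with |y| ≤ 4.
Only singular point on the grid: (0, -1).
Classify: substitute x = 0 + u, y = -1 + v and expand: f = -u**2*v - u**2 - 2*u*v**2 - 2*v**3 + v**2.
No constant or linear terms (consistent with a singular point). Quadratic part: -u**2 + v**2. Cubic part: -u**2*v - 2*u*v**2 - 2*v**3.
The quadratic part v**2 - u**2 = (v − u)(v + u) splits into two distinct linear factors, so there are two distinct tangent lines y − -1 = ±(x − 0) — this is a node (ordinary double point).
Classification: node.


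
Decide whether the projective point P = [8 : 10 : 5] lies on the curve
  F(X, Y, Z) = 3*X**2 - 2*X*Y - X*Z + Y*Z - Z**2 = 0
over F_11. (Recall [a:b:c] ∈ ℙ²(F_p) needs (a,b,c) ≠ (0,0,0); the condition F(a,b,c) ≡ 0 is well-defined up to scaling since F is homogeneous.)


F(8,10,5) ≡ 6 (mod 11); P is NOT on the curve.

Evaluate F(8, 10, 5) term-by-term (mod 11).
  3*X**2 ↦ 3·64·1·1 = 192
  -2*X*Y ↦ -2·8·10·1 = -160
  -X*Z ↦ -1·8·1·5 = -40
  Y*Z ↦ 1·1·10·5 = 50
  -Z**2 ↦ -1·1·1·25 = -25
Sum: F(8, 10, 5) = (192) + (-160) + (-40) + (50) + (-25) = 17.
Reducing mod 11: 17 ≡ 6 (mod 11).
Since F(a, b, c) ≡ 6 ≠ 0 (mod 11), P does NOT lie on the curve.


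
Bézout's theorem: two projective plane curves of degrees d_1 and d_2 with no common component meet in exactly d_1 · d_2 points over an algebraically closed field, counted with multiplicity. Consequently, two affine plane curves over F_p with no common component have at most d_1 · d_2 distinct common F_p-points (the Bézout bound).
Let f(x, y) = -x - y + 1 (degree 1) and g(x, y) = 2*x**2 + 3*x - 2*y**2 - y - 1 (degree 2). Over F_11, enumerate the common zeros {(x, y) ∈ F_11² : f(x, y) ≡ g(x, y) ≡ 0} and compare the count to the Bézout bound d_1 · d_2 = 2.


Common zeros: {(6, 6)}; count = 1; Bézout bound = 2.

deg(f) = 1, deg(g) = 2, so Bézout bound = 2.
Scan x ∈ F_11. For each x, list the y ∈ F_11 with f(x, y) ≡ 0 and those with g(x, y) ≡ 0 (mod 11); the common zeros in that column are the intersection.
  x = 0: f ≡ 0 at y ∈ {1}; g ≡ 0 at y ∈ {2, 3}; common: ∅.
  x = 1: f ≡ 0 at y ∈ {0}; g ≡ 0 at y ∈ {8}; common: ∅.
  x = 2: f ≡ 0 at y ∈ {10}; g ≡ 0 at y ∈ ∅; common: ∅.
  x = 3: f ≡ 0 at y ∈ {9}; g ≡ 0 at y ∈ {8}; common: ∅.
  x = 4: f ≡ 0 at y ∈ {8}; g ≡ 0 at y ∈ {2, 3}; common: ∅.
  x = 5: f ≡ 0 at y ∈ {7}; g ≡ 0 at y ∈ ∅; common: ∅.
  x = 6: f ≡ 0 at y ∈ {6}; g ≡ 0 at y ∈ {6, 10}; common: {6}.
  x = 7: f ≡ 0 at y ∈ {5}; g ≡ 0 at y ∈ ∅; common: ∅.
  x = 8: f ≡ 0 at y ∈ {4}; g ≡ 0 at y ∈ ∅; common: ∅.
  x = 9: f ≡ 0 at y ∈ {3}; g ≡ 0 at y ∈ {6, 10}; common: ∅.
  x = 10: f ≡ 0 at y ∈ {2}; g ≡ 0 at y ∈ ∅; common: ∅.
Collecting: common zeros = {(6, 6)}, so the count is 1.
Comparison with the Bézout bound: 1 ≤ 2 = deg(f)·deg(g), as expected for curves with no common component (the affine F_11-count falls short of the bound because intersections may lie at infinity, over extension fields, or carry multiplicity).


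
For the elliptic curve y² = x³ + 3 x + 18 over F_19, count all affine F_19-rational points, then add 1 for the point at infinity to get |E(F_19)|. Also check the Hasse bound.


Affine points = {(3, 4), (3, 15), (5, 5), (5, 14), (6, 9), (6, 10), (14, 7), (14, 12), (16, 1), (16, 18), (17, 2), (17, 17)}; affine count = 12; |E(F_19)| = 13.

Discriminant check: Δ ∝ 4a³ + 27b² = 4·3³ + 27·18² = 4·27 + 27·324 ≡ 2 (mod 19). Nonzero ⇒ E is nonsingular.
For each x ∈ F_19, compute rhs = x³ + 3·x + 18 mod 19, then count y ∈ F_19 with y² ≡ rhs.
  x = 0: rhs = 18, matching y values: none (0 points).
  x = 1: rhs = 3, matching y values: none (0 points).
  x = 2: rhs = 13, matching y values: none (0 points).
  x = 3: rhs = 16, matching y values: 4, 15 (2 points).
  x = 4: rhs = 18, matching y values: none (0 points).
  x = 5: rhs = 6, matching y values: 5, 14 (2 points).
  x = 6: rhs = 5, matching y values: 9, 10 (2 points).
  x = 7: rhs = 2, matching y values: none (0 points).
  x = 8: rhs = 3, matching y values: none (0 points).
  x = 9: rhs = 14, matching y values: none (0 points).
  x = 10: rhs = 3, matching y values: none (0 points).
  x = 11: rhs = 14, matching y values: none (0 points).
  x = 12: rhs = 15, matching y values: none (0 points).
  x = 13: rhs = 12, matching y values: none (0 points).
  x = 14: rhs = 11, matching y values: 7, 12 (2 points).
  x = 15: rhs = 18, matching y values: none (0 points).
  x = 16: rhs = 1, matching y values: 1, 18 (2 points).
  x = 17: rhs = 4, matching y values: 2, 17 (2 points).
  x = 18: rhs = 14, matching y values: none (0 points).
Total affine count: 12.
Full point count |E(F_19)| = 12 + 1 = 13.
Hasse bound: |13 − (19+1)| = |-7| = 7 ≤ 2√19 ≈ 8.7178 ✓.


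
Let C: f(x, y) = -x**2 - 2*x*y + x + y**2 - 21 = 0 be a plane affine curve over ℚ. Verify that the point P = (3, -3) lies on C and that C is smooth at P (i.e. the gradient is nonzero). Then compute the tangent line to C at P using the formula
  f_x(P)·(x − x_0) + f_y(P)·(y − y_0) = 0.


Tangent line at P: x - 12*y - 39 = 0.

Step 1: f(3, -3) = 0, so P lies on C.
Step 2: partial derivatives
  f_x(x, y) = -2*x - 2*y + 1, f_y(x, y) = -2*x + 2*y.
  f_x(P) = 1, f_y(P) = -12 (gradient nonzero, so P is smooth).
Step 3: tangent line at P: 1·(x − 3) + -12·(y − -3) = 0.
Expanding: x - 12*y - 39 = 0.


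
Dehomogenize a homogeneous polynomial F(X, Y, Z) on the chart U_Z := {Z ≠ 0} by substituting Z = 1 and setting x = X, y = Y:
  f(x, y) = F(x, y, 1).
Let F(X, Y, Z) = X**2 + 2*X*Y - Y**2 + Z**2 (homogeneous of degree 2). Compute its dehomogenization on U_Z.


f(x, y) = x**2 + 2*x*y - y**2 + 1

On U_Z we set Z = 1. Each monomial c·X^i·Y^j·Z^k in F becomes c·x^i·y^j·1^k = c·x^i·y^j.
Substituting Z = 1: F(X, Y, 1) = x**2 + 2*x*y - y**2 + 1.
Note: deg(f) ≤ deg(F) = 2; strict inequality happens when F is divisible by Z (lost terms).


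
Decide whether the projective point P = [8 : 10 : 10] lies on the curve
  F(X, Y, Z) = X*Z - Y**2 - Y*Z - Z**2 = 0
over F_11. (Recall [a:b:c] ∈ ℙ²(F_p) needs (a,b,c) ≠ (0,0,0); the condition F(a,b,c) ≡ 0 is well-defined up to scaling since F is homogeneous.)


F(8,10,10) ≡ 0 (mod 11); P is on the curve.

Evaluate F(8, 10, 10) term-by-term (mod 11).
  X*Z ↦ 1·8·1·10 = 80
  -Y**2 ↦ -1·1·100·1 = -100
  -Y*Z ↦ -1·1·10·10 = -100
  -Z**2 ↦ -1·1·1·100 = -100
Sum: F(8, 10, 10) = (80) + (-100) + (-100) + (-100) = -220.
Reducing mod 11: -220 ≡ 0 (mod 11).
Since F(a, b, c) ≡ 0 (mod 11), P lies on the curve.


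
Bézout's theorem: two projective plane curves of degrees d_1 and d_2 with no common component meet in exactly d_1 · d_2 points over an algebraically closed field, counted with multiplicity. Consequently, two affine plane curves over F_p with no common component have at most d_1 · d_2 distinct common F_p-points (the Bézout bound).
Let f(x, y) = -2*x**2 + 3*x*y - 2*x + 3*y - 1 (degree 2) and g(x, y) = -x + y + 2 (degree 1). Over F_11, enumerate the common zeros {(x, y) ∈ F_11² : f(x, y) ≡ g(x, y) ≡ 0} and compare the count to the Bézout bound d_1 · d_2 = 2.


Common zeros: {(1, 10), (4, 2)}; count = 2; Bézout bound = 2.

deg(f) = 2, deg(g) = 1, so Bézout bound = 2.
Scan x ∈ F_11. For each x, list the y ∈ F_11 with f(x, y) ≡ 0 and those with g(x, y) ≡ 0 (mod 11); the common zeros in that column are the intersection.
  x = 0: f ≡ 0 at y ∈ {4}; g ≡ 0 at y ∈ {9}; common: ∅.
  x = 1: f ≡ 0 at y ∈ {10}; g ≡ 0 at y ∈ {10}; common: {10}.
  x = 2: f ≡ 0 at y ∈ {10}; g ≡ 0 at y ∈ {0}; common: ∅.
  x = 3: f ≡ 0 at y ∈ {3}; g ≡ 0 at y ∈ {1}; common: ∅.
  x = 4: f ≡ 0 at y ∈ {2}; g ≡ 0 at y ∈ {2}; common: {2}.
  x = 5: f ≡ 0 at y ∈ {4}; g ≡ 0 at y ∈ {3}; common: ∅.
  x = 6: f ≡ 0 at y ∈ {3}; g ≡ 0 at y ∈ {4}; common: ∅.
  x = 7: f ≡ 0 at y ∈ {7}; g ≡ 0 at y ∈ {5}; common: ∅.
  x = 8: f ≡ 0 at y ∈ {7}; g ≡ 0 at y ∈ {6}; common: ∅.
  x = 9: f ≡ 0 at y ∈ {2}; g ≡ 0 at y ∈ {7}; common: ∅.
  x = 10: f ≡ 0 at y ∈ ∅; g ≡ 0 at y ∈ {8}; common: ∅.
Collecting: common zeros = {(1, 10), (4, 2)}, so the count is 2.
Comparison with the Bézout bound: 2 ≤ 2 = deg(f)·deg(g), as expected for curves with no common component (the bound is attained).


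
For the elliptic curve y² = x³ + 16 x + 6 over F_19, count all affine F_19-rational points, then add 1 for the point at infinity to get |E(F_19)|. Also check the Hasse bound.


Affine points = {(0, 5), (0, 14), (1, 2), (1, 17), (3, 9), (3, 10), (4, 1), (4, 18), (7, 9), (7, 10), (8, 0), (9, 9), (9, 10), (10, 8), (10, 11), (12, 8), (12, 11), (13, 6), (13, 13), (15, 7), (15, 12), (16, 8), (16, 11), (17, 2), (17, 17)}; affine count = 25; |E(F_19)| = 26.

Discriminant check: Δ ∝ 4a³ + 27b² = 4·16³ + 27·6² = 4·4096 + 27·36 ≡ 9 (mod 19). Nonzero ⇒ E is nonsingular.
For each x ∈ F_19, compute rhs = x³ + 16·x + 6 mod 19, then count y ∈ F_19 with y² ≡ rhs.
  x = 0: rhs = 6, matching y values: 5, 14 (2 points).
  x = 1: rhs = 4, matching y values: 2, 17 (2 points).
  x = 2: rhs = 8, matching y values: none (0 points).
  x = 3: rhs = 5, matching y values: 9, 10 (2 points).
  x = 4: rhs = 1, matching y values: 1, 18 (2 points).
  x = 5: rhs = 2, matching y values: none (0 points).
  x = 6: rhs = 14, matching y values: none (0 points).
  x = 7: rhs = 5, matching y values: 9, 10 (2 points).
  x = 8: rhs = 0, matching y values: 0 (1 points).
  x = 9: rhs = 5, matching y values: 9, 10 (2 points).
  x = 10: rhs = 7, matching y values: 8, 11 (2 points).
  x = 11: rhs = 12, matching y values: none (0 points).
  x = 12: rhs = 7, matching y values: 8, 11 (2 points).
  x = 13: rhs = 17, matching y values: 6, 13 (2 points).
  x = 14: rhs = 10, matching y values: none (0 points).
  x = 15: rhs = 11, matching y values: 7, 12 (2 points).
  x = 16: rhs = 7, matching y values: 8, 11 (2 points).
  x = 17: rhs = 4, matching y values: 2, 17 (2 points).
  x = 18: rhs = 8, matching y values: none (0 points).
Total affine count: 25.
Full point count |E(F_19)| = 25 + 1 = 26.
Hasse bound: |26 − (19+1)| = |6| = 6 ≤ 2√19 ≈ 8.7178 ✓.


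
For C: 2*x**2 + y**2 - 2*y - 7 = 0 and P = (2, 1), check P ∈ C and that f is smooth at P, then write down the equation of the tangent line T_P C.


Tangent line at P: 8*x - 16 = 0.

Step 1: f(2, 1) = 0, so P lies on C.
Step 2: partial derivatives
  f_x(x, y) = 4*x, f_y(x, y) = 2*y - 2.
  f_x(P) = 8, f_y(P) = 0 (gradient nonzero, so P is smooth).
Step 3: tangent line at P: 8·(x − 2) + 0·(y − 1) = 0.
Expanding: 8*x - 16 = 0.


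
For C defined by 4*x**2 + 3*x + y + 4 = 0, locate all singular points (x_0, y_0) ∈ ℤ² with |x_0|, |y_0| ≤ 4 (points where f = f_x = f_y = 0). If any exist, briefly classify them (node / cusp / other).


No singular points in the scanned grid; C is smooth there.

Compute partial derivatives:
  f_x = 8*x + 3.
  f_y = 1.
f_y = 1 is a nonzero constant, so f_y never vanishes: no point (x, y) can satisfy f = f_x = f_y = 0. In particular no (x, y) ∈ {−4, ..., 4}² is singular; the curve is smooth.


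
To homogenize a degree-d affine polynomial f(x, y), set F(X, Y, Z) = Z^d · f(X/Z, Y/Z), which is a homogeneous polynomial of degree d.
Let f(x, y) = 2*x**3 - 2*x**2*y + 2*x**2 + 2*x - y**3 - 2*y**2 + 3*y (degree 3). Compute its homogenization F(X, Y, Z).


F(X, Y, Z) = 2*X**3 - 2*X**2*Y + 2*X**2*Z + 2*X*Z**2 - Y**3 - 2*Y**2*Z + 3*Y*Z**2

deg(f) = 3.
Substitute x = X/Z, y = Y/Z into f, then multiply by Z^3.
  monomial 2·x^3·y^0 ↦ 2·X^3·Y^0·Z^0.
  monomial -2·x^2·y^1 ↦ -2·X^2·Y^1·Z^0.
  monomial 2·x^2·y^0 ↦ 2·X^2·Y^0·Z^1.
  monomial 2·x^1·y^0 ↦ 2·X^1·Y^0·Z^2.
  monomial -1·x^0·y^3 ↦ -1·X^0·Y^3·Z^0.
  monomial -2·x^0·y^2 ↦ -2·X^0·Y^2·Z^1.
  monomial 3·x^0·y^1 ↦ 3·X^0·Y^1·Z^2.
Collecting: F(X, Y, Z) = 2*X**3 - 2*X**2*Y + 2*X**2*Z + 2*X*Z**2 - Y**3 - 2*Y**2*Z + 3*Y*Z**2.


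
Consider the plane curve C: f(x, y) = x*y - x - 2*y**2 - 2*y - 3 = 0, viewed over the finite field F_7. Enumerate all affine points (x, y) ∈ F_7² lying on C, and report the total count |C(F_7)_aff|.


Affine F_7-points: {(0, 1), (0, 5), (1, 1), (1, 2), (2, 1), (2, 6), (3, 1), (3, 3), (4, 0), (4, 1), (5, 1), (5, 4), (6, 1)}; count = 13.

For each of the 49 pairs (x, y) ∈ F_7², evaluate f(x, y) mod 7. Record the zeros.
  x = 0: [0↦4, 1↦0, 2↦6, 3↦1, 4↦6, 5↦0, 6↦4]  zeros at y ∈ {1, 5}
  x = 1: [0↦3, 1↦0, 2↦0, 3↦3, 4↦2, 5↦4, 6↦2]  zeros at y ∈ {1, 2}
  x = 2: [0↦2, 1↦0, 2↦1, 3↦5, 4↦5, 5↦1, 6↦0]  zeros at y ∈ {1, 6}
  x = 3: [0↦1, 1↦0, 2↦2, 3↦0, 4↦1, 5↦5, 6↦5]  zeros at y ∈ {1, 3}
  x = 4: [0↦0, 1↦0, 2↦3, 3↦2, 4↦4, 5↦2, 6↦3]  zeros at y ∈ {0, 1}
  x = 5: [0↦6, 1↦0, 2↦4, 3↦4, 4↦0, 5↦6, 6↦1]  zeros at y ∈ {1, 4}
  x = 6: [0↦5, 1↦0, 2↦5, 3↦6, 4↦3, 5↦3, 6↦6]  zeros at y ∈ {1}
Collecting zeros: affine points = {(0, 1), (0, 5), (1, 1), (1, 2), (2, 1), (2, 6), (3, 1), (3, 3), (4, 0), (4, 1), (5, 1), (5, 4), (6, 1)}.
Total count |C(F_7)_aff| = 13.


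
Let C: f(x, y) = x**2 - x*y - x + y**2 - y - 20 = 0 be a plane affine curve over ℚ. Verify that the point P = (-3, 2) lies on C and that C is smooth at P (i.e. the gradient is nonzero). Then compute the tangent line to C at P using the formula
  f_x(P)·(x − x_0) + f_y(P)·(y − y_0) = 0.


Tangent line at P: -9*x + 6*y - 39 = 0.

Step 1: f(-3, 2) = 0, so P lies on C.
Step 2: partial derivatives
  f_x(x, y) = 2*x - y - 1, f_y(x, y) = -x + 2*y - 1.
  f_x(P) = -9, f_y(P) = 6 (gradient nonzero, so P is smooth).
Step 3: tangent line at P: -9·(x − -3) + 6·(y − 2) = 0.
Expanding: -9*x + 6*y - 39 = 0.


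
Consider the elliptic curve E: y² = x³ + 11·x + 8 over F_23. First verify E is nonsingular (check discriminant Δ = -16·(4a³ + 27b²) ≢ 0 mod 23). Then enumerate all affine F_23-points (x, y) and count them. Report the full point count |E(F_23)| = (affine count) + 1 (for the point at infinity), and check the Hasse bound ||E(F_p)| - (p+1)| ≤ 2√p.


Affine points = {(0, 10), (0, 13), (4, 1), (4, 22), (5, 2), (5, 21), (9, 10), (9, 13), (13, 5), (13, 18), (14, 10), (14, 13), (15, 11), (15, 12), (16, 5), (16, 18), (17, 5), (17, 18), (18, 9), (18, 14), (21, 1), (21, 22)}; affine count = 22; |E(F_23)| = 23.

Discriminant check: Δ ∝ 4a³ + 27b² = 4·11³ + 27·8² = 4·1331 + 27·64 ≡ 14 (mod 23). Nonzero ⇒ E is nonsingular.
For each x ∈ F_23, compute rhs = x³ + 11·x + 8 mod 23, then count y ∈ F_23 with y² ≡ rhs.
  x = 0: rhs = 8, matching y values: 10, 13 (2 points).
  x = 1: rhs = 20, matching y values: none (0 points).
  x = 2: rhs = 15, matching y values: none (0 points).
  x = 3: rhs = 22, matching y values: none (0 points).
  x = 4: rhs = 1, matching y values: 1, 22 (2 points).
  x = 5: rhs = 4, matching y values: 2, 21 (2 points).
  x = 6: rhs = 14, matching y values: none (0 points).
  x = 7: rhs = 14, matching y values: none (0 points).
  x = 8: rhs = 10, matching y values: none (0 points).
  x = 9: rhs = 8, matching y values: 10, 13 (2 points).
  x = 10: rhs = 14, matching y values: none (0 points).
  x = 11: rhs = 11, matching y values: none (0 points).
  x = 12: rhs = 5, matching y values: none (0 points).
  x = 13: rhs = 2, matching y values: 5, 18 (2 points).
  x = 14: rhs = 8, matching y values: 10, 13 (2 points).
  x = 15: rhs = 6, matching y values: 11, 12 (2 points).
  x = 16: rhs = 2, matching y values: 5, 18 (2 points).
  x = 17: rhs = 2, matching y values: 5, 18 (2 points).
  x = 18: rhs = 12, matching y values: 9, 14 (2 points).
  x = 19: rhs = 15, matching y values: none (0 points).
  x = 20: rhs = 17, matching y values: none (0 points).
  x = 21: rhs = 1, matching y values: 1, 22 (2 points).
  x = 22: rhs = 19, matching y values: none (0 points).
Total affine count: 22.
Full point count |E(F_23)| = 22 + 1 = 23.
Hasse bound: |23 − (23+1)| = |-1| = 1 ≤ 2√23 ≈ 9.5917 ✓.
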